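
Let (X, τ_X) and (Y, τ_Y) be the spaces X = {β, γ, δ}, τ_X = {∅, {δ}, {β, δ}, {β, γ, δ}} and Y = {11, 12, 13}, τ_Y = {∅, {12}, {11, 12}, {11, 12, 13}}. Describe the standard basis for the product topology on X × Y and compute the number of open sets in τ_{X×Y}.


Basis B = {∅ × ∅, {δ} × {12}, {β, δ} × {12}, {δ} × {11, 12}, {β, γ, δ} × {12}, {δ} × {11, 12, 13}, {β, δ} × {11, 12}, {β, δ} × {11, 12, 13}, {β, γ, δ} × {11, 12}, {β, γ, δ} × {11, 12, 13}}; |τ_{X×Y}| = 20.

Enumerate products U × V with U ∈ τ_X, V ∈ τ_Y (deduplicated):
  ∅ × ∅ = {} (∅)
  {δ} × {12} = {(δ,12)}
  {β, δ} × {12} = {(β,12), (δ,12)}
  {δ} × {11, 12} = {(δ,11), (δ,12)}
  {β, γ, δ} × {12} = {(β,12), (γ,12), (δ,12)}
  {δ} × {11, 12, 13} = {(δ,11), (δ,12), (δ,13)}
  {β, δ} × {11, 12} = {(β,11), (β,12), (δ,11), (δ,12)}
  {β, δ} × {11, 12, 13} = {(β,11), (β,12), (β,13), (δ,11), (δ,12), (δ,13)}
  {β, γ, δ} × {11, 12} = {(β,11), (β,12), (γ,11), (γ,12), (δ,11), (δ,12)}
  {β, γ, δ} × {11, 12, 13} = {(β,11), (β,12), (β,13), (γ,11), (γ,12), (γ,13), (δ,11), (δ,12), (δ,13)}
These 10 distinct sets form the basis B.
Close under arbitrary unions to get τ_{X×Y}; counting gives |τ_{X×Y}| = 20.


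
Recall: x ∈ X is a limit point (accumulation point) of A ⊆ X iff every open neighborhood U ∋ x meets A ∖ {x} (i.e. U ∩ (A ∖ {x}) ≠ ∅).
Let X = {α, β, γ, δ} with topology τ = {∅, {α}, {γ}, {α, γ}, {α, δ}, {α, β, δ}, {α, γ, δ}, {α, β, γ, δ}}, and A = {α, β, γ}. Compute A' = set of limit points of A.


A' = {β, δ}

For each x ∈ X, list the open sets U ∈ τ with x ∈ U, then check whether U ∩ (A ∖ {x}) ≠ ∅ for every such U.
  x = α: open {α} ∋ x has {α} ∩ (A ∖ {α}) = ∅, so x is NOT a limit point.
  x = β: opens ∋ x are {α, β, δ}, {α, β, γ, δ}; each meets A ∖ {β}, so x IS a limit point.
  x = γ: open {γ} ∋ x has {γ} ∩ (A ∖ {γ}) = ∅, so x is NOT a limit point.
  x = δ: opens ∋ x are {α, δ}, {α, β, δ}, {α, γ, δ}, {α, β, γ, δ}; each meets A ∖ {δ}, so x IS a limit point.
Collecting: A' = {β, δ}.


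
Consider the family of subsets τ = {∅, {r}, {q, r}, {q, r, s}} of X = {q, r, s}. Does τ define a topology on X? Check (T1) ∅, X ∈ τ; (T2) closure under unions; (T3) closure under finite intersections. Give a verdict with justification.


τ IS a topology on X.

Axiom (T1): ∅ ∈ τ? Yes; X ∈ τ? Yes.
Axiom (T2/T3): check pairwise unions and intersections of members of τ.
All pairwise intersections and unions checked — each lies in τ. Therefore τ satisfies (T1), (T2), (T3): it IS a topology on X.


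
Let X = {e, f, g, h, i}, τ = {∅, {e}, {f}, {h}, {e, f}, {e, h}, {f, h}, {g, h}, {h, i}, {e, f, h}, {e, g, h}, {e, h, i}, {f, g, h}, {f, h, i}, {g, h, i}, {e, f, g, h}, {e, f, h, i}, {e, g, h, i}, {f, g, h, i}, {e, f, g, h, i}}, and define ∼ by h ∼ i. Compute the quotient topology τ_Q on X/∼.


X/∼ = {[e], [f], [g], [h=i]}; |τ_Q| = 12.

Equivalence classes: [e], [f], [g], [h=i].
Quotient map π: X → X/∼ sends e ↦ [e], f ↦ [f], g ↦ [g], h ↦ [h=i], i ↦ [h=i].
For each subset V ⊆ X/∼, compute π^{-1}(V) ⊆ X and check whether π^{-1}(V) ∈ τ. V is open in τ_Q iff π^{-1}(V) ∈ τ.
  V = {}: π^{-1}(V) = ∅ ∈ τ ✓.
  V = {[e]}: π^{-1}(V) = {e} ∈ τ ✓.
  V = {[f]}: π^{-1}(V) = {f} ∈ τ ✓.
  V = {[e], [f]}: π^{-1}(V) = {e, f} ∈ τ ✓.
  V = {[g]}: π^{-1}(V) = {g} ∉ τ ✗.
  V = {[e], [g]}: π^{-1}(V) = {e, g} ∉ τ ✗.
  V = {[f], [g]}: π^{-1}(V) = {f, g} ∉ τ ✗.
  V = {[e], [f], [g]}: π^{-1}(V) = {e, f, g} ∉ τ ✗.
  V = {[h=i]}: π^{-1}(V) = {h, i} ∈ τ ✓.
  V = {[e], [h=i]}: π^{-1}(V) = {e, h, i} ∈ τ ✓.
  V = {[f], [h=i]}: π^{-1}(V) = {f, h, i} ∈ τ ✓.
  V = {[e], [f], [h=i]}: π^{-1}(V) = {e, f, h, i} ∈ τ ✓.
  V = {[g], [h=i]}: π^{-1}(V) = {g, h, i} ∈ τ ✓.
  V = {[e], [g], [h=i]}: π^{-1}(V) = {e, g, h, i} ∈ τ ✓.
  V = {[f], [g], [h=i]}: π^{-1}(V) = {f, g, h, i} ∈ τ ✓.
  V = {[e], [f], [g], [h=i]}: π^{-1}(V) = {e, f, g, h, i} ∈ τ ✓.
Open sets in the quotient: τ_Q = {{}, {[e]}, {[f]}, {[e], [f]}, {[h=i]}, {[e], [h=i]}, {[f], [h=i]}, {[e], [f], [h=i]}, {[g], [h=i]}, {[e], [g], [h=i]}, {[f], [g], [h=i]}, {[e], [f], [g], [h=i]}} (12 elements).


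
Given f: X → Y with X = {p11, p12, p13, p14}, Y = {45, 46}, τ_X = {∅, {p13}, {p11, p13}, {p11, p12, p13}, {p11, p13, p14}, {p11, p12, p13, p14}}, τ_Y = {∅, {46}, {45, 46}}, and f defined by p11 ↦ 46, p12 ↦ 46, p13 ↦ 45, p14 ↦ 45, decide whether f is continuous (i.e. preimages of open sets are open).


f is NOT continuous.

Compute f^{-1}(U) for each U ∈ τ_Y:
  U = ∅: f^{-1}(U) = ∅ ∈ τ_X ✓.
  U = {46}: f^{-1}(U) = {p11, p12} ∉ τ_X ✗.
  U = {45, 46}: f^{-1}(U) = {p11, p12, p13, p14} ∈ τ_X ✓.
Found U = {46} with f^{-1}(U) = {p11, p12} not in τ_X. Therefore f is NOT continuous.


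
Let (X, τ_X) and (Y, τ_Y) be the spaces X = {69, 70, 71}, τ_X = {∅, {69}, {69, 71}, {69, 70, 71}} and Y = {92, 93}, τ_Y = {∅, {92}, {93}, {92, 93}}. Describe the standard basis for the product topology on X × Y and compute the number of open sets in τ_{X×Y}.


Basis B = {∅ × ∅, {69} × {92}, {69} × {93}, {69} × {92, 93}, {69, 71} × {92}, {69, 71} × {93}, {69, 70, 71} × {92}, {69, 70, 71} × {93}, {69, 71} × {92, 93}, {69, 70, 71} × {92, 93}}; |τ_{X×Y}| = 16.

Enumerate products U × V with U ∈ τ_X, V ∈ τ_Y (deduplicated):
  ∅ × ∅ = {} (∅)
  {69} × {92} = {(69,92)}
  {69} × {93} = {(69,93)}
  {69} × {92, 93} = {(69,92), (69,93)}
  {69, 71} × {92} = {(69,92), (71,92)}
  {69, 71} × {93} = {(69,93), (71,93)}
  {69, 70, 71} × {92} = {(69,92), (70,92), (71,92)}
  {69, 70, 71} × {93} = {(69,93), (70,93), (71,93)}
  {69, 71} × {92, 93} = {(69,92), (69,93), (71,92), (71,93)}
  {69, 70, 71} × {92, 93} = {(69,92), (69,93), (70,92), (70,93), (71,92), (71,93)}
These 10 distinct sets form the basis B.
Close under arbitrary unions to get τ_{X×Y}; counting gives |τ_{X×Y}| = 16.


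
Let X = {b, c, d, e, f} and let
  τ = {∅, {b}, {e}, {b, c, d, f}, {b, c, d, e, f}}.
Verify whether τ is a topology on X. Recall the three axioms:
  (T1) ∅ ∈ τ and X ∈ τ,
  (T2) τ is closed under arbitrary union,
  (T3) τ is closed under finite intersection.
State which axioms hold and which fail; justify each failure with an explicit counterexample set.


τ is NOT a topology on X.

Axiom (T1): ∅ ∈ τ? Yes; X ∈ τ? Yes.
Axiom (T2/T3): check pairwise unions and intersections of members of τ.
Counterexample for (T2): {b} ∪ {e} = {b, e} ∉ τ. Therefore τ is NOT a topology.


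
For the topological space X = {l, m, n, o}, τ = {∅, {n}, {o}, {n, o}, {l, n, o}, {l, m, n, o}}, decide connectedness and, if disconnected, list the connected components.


(X, τ) is connected.

Find clopen sets (U ∈ τ with X ∖ U ∈ τ):
  U = ∅, X ∖ U = {l, m, n, o} — both open, so U is clopen.
  U = {l, m, n, o}, X ∖ U = ∅ — both open, so U is clopen.
Only trivial clopens (∅ and X) exist, so (X, τ) is connected.
Compute connected components by grouping points that agree on all clopens:
  component: {l, m, n, o}


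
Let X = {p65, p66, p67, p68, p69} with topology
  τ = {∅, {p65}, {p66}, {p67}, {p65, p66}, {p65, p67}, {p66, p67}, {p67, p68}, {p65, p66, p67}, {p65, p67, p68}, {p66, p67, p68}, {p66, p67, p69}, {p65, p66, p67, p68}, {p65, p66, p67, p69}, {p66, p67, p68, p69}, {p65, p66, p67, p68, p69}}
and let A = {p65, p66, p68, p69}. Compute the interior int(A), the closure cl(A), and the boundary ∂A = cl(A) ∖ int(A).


int(A) = {p65, p66}, cl(A) = {p65, p66, p68, p69}, ∂A = {p68, p69}.

Closed sets in (X, τ) are complements of opens:
  closed(X, τ) = {∅, {p65}, {p68}, {p69}, {p65, p68}, {p65, p69}, {p66, p69}, {p68, p69}, {p65, p66, p69}, {p65, p68, p69}, {p66, p68, p69}, {p67, p68, p69}, {p65, p66, p68, p69}, {p65, p67, p68, p69}, {p66, p67, p68, p69}, {p65, p66, p67, p68, p69}}.
int(A) = ⋃ {U ∈ τ : U ⊆ A}. Opens contained in A: ∅, {p65}, {p66}, {p65, p66}.
Taking the union of these: int(A) = {p65, p66}.
cl(A) = ⋂ {C closed : A ⊆ C}. Closed sets containing A: {p65, p66, p68, p69}, {p65, p66, p67, p68, p69}.
Intersecting these: cl(A) = {p65, p66, p68, p69}.
∂A = cl(A) ∖ int(A) = {p65, p66, p68, p69} ∖ {p65, p66} = {p68, p69}.


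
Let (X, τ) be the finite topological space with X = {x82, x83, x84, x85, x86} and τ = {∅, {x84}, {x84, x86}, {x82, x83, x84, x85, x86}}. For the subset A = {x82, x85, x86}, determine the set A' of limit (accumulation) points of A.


A' = {x82, x83, x85}

For each x ∈ X, list the open sets U ∈ τ with x ∈ U, then check whether U ∩ (A ∖ {x}) ≠ ∅ for every such U.
  x = x82: opens ∋ x are {x82, x83, x84, x85, x86}; each meets A ∖ {x82}, so x IS a limit point.
  x = x83: opens ∋ x are {x82, x83, x84, x85, x86}; each meets A ∖ {x83}, so x IS a limit point.
  x = x84: open {x84} ∋ x has {x84} ∩ (A ∖ {x84}) = ∅, so x is NOT a limit point.
  x = x85: opens ∋ x are {x82, x83, x84, x85, x86}; each meets A ∖ {x85}, so x IS a limit point.
  x = x86: open {x84, x86} ∋ x has {x84, x86} ∩ (A ∖ {x86}) = ∅, so x is NOT a limit point.
Collecting: A' = {x82, x83, x85}.


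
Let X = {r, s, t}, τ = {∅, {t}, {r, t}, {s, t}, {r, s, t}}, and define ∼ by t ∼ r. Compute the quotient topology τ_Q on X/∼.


X/∼ = {[r=t], [s]}; |τ_Q| = 3.

Equivalence classes: [r=t], [s].
Quotient map π: X → X/∼ sends r ↦ [r=t], s ↦ [s], t ↦ [r=t].
For each subset V ⊆ X/∼, compute π^{-1}(V) ⊆ X and check whether π^{-1}(V) ∈ τ. V is open in τ_Q iff π^{-1}(V) ∈ τ.
  V = {}: π^{-1}(V) = ∅ ∈ τ ✓.
  V = {[r=t]}: π^{-1}(V) = {r, t} ∈ τ ✓.
  V = {[s]}: π^{-1}(V) = {s} ∉ τ ✗.
  V = {[r=t], [s]}: π^{-1}(V) = {r, s, t} ∈ τ ✓.
Open sets in the quotient: τ_Q = {{}, {[r=t]}, {[r=t], [s]}} (3 elements).


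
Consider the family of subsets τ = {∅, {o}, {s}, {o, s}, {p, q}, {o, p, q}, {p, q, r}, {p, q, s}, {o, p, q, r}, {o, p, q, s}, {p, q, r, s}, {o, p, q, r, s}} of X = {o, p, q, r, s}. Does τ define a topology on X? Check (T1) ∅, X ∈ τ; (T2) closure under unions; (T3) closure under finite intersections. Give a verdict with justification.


τ IS a topology on X.

Axiom (T1): ∅ ∈ τ? Yes; X ∈ τ? Yes.
Axiom (T2/T3): check pairwise unions and intersections of members of τ.
All pairwise intersections and unions checked — each lies in τ. Therefore τ satisfies (T1), (T2), (T3): it IS a topology on X.


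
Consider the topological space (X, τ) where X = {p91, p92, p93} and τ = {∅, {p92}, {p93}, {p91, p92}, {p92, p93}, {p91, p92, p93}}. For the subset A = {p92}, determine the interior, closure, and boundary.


int(A) = {p92}, cl(A) = {p91, p92}, ∂A = {p91}.

Closed sets in (X, τ) are complements of opens:
  closed(X, τ) = {∅, {p91}, {p93}, {p91, p92}, {p91, p93}, {p91, p92, p93}}.
int(A) = ⋃ {U ∈ τ : U ⊆ A}. Opens contained in A: ∅, {p92}.
Taking the union of these: int(A) = {p92}.
cl(A) = ⋂ {C closed : A ⊆ C}. Closed sets containing A: {p91, p92}, {p91, p92, p93}.
Intersecting these: cl(A) = {p91, p92}.
∂A = cl(A) ∖ int(A) = {p91, p92} ∖ {p92} = {p91}.


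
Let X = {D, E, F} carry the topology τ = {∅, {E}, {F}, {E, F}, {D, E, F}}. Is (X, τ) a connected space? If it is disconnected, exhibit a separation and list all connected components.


(X, τ) is connected.

Find clopen sets (U ∈ τ with X ∖ U ∈ τ):
  U = ∅, X ∖ U = {D, E, F} — both open, so U is clopen.
  U = {D, E, F}, X ∖ U = ∅ — both open, so U is clopen.
Only trivial clopens (∅ and X) exist, so (X, τ) is connected.
Compute connected components by grouping points that agree on all clopens:
  component: {D, E, F}


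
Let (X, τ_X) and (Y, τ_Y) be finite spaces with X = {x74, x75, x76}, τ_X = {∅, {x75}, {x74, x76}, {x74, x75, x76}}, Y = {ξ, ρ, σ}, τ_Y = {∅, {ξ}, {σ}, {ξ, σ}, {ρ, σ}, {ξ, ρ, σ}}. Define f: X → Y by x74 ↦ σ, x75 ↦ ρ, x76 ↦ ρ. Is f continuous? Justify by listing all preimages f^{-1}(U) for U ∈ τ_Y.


f is NOT continuous.

Compute f^{-1}(U) for each U ∈ τ_Y:
  U = ∅: f^{-1}(U) = ∅ ∈ τ_X ✓.
  U = {ξ}: f^{-1}(U) = ∅ ∈ τ_X ✓.
  U = {σ}: f^{-1}(U) = {x74} ∉ τ_X ✗.
  U = {ξ, σ}: f^{-1}(U) = {x74} ∉ τ_X ✗.
  U = {ρ, σ}: f^{-1}(U) = {x74, x75, x76} ∈ τ_X ✓.
  U = {ξ, ρ, σ}: f^{-1}(U) = {x74, x75, x76} ∈ τ_X ✓.
Found U = {σ} with f^{-1}(U) = {x74} not in τ_X. Therefore f is NOT continuous.


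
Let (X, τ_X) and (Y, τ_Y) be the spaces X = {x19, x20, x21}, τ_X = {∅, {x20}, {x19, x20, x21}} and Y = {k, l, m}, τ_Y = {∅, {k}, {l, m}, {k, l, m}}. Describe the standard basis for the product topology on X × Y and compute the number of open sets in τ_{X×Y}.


Basis B = {∅ × ∅, {x20} × {k}, {x20} × {l, m}, {x19, x20, x21} × {k}, {x20} × {k, l, m}, {x19, x20, x21} × {l, m}, {x19, x20, x21} × {k, l, m}}; |τ_{X×Y}| = 9.

Enumerate products U × V with U ∈ τ_X, V ∈ τ_Y (deduplicated):
  ∅ × ∅ = {} (∅)
  {x20} × {k} = {(x20,k)}
  {x20} × {l, m} = {(x20,l), (x20,m)}
  {x19, x20, x21} × {k} = {(x19,k), (x20,k), (x21,k)}
  {x20} × {k, l, m} = {(x20,k), (x20,l), (x20,m)}
  {x19, x20, x21} × {l, m} = {(x19,l), (x19,m), (x20,l), (x20,m), (x21,l), (x21,m)}
  {x19, x20, x21} × {k, l, m} = {(x19,k), (x19,l), (x19,m), (x20,k), (x20,l), (x20,m), (x21,k), (x21,l), (x21,m)}
These 7 distinct sets form the basis B.
Close under arbitrary unions to get τ_{X×Y}; counting gives |τ_{X×Y}| = 9.


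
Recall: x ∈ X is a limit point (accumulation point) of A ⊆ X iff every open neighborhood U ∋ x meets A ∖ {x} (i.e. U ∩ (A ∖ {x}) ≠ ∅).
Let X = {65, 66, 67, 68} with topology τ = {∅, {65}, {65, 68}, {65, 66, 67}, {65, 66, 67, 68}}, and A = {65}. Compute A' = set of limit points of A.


A' = {66, 67, 68}

For each x ∈ X, list the open sets U ∈ τ with x ∈ U, then check whether U ∩ (A ∖ {x}) ≠ ∅ for every such U.
  x = 65: open {65} ∋ x has {65} ∩ (A ∖ {65}) = ∅, so x is NOT a limit point.
  x = 66: opens ∋ x are {65, 66, 67}, {65, 66, 67, 68}; each meets A ∖ {66}, so x IS a limit point.
  x = 67: opens ∋ x are {65, 66, 67}, {65, 66, 67, 68}; each meets A ∖ {67}, so x IS a limit point.
  x = 68: opens ∋ x are {65, 68}, {65, 66, 67, 68}; each meets A ∖ {68}, so x IS a limit point.
Collecting: A' = {66, 67, 68}.


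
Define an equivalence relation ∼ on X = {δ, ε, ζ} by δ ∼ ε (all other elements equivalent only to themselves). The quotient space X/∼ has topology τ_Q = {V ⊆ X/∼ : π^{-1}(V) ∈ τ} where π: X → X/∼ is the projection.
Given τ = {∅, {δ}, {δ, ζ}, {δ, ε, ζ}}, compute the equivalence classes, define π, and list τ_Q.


X/∼ = {[δ=ε], [ζ]}; |τ_Q| = 2.

Equivalence classes: [δ=ε], [ζ].
Quotient map π: X → X/∼ sends δ ↦ [δ=ε], ε ↦ [δ=ε], ζ ↦ [ζ].
For each subset V ⊆ X/∼, compute π^{-1}(V) ⊆ X and check whether π^{-1}(V) ∈ τ. V is open in τ_Q iff π^{-1}(V) ∈ τ.
  V = {}: π^{-1}(V) = ∅ ∈ τ ✓.
  V = {[δ=ε]}: π^{-1}(V) = {δ, ε} ∉ τ ✗.
  V = {[ζ]}: π^{-1}(V) = {ζ} ∉ τ ✗.
  V = {[δ=ε], [ζ]}: π^{-1}(V) = {δ, ε, ζ} ∈ τ ✓.
Open sets in the quotient: τ_Q = {{}, {[δ=ε], [ζ]}} (2 elements).


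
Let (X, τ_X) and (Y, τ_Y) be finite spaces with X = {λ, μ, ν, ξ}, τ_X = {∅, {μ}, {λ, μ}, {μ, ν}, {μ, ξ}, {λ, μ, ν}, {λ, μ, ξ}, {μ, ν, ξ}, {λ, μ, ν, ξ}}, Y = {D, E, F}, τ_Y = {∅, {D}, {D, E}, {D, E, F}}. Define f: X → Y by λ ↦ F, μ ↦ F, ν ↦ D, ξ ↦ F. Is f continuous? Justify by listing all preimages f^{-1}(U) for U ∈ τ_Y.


f is NOT continuous.

Compute f^{-1}(U) for each U ∈ τ_Y:
  U = ∅: f^{-1}(U) = ∅ ∈ τ_X ✓.
  U = {D}: f^{-1}(U) = {ν} ∉ τ_X ✗.
  U = {D, E}: f^{-1}(U) = {ν} ∉ τ_X ✗.
  U = {D, E, F}: f^{-1}(U) = {λ, μ, ν, ξ} ∈ τ_X ✓.
Found U = {D} with f^{-1}(U) = {ν} not in τ_X. Therefore f is NOT continuous.


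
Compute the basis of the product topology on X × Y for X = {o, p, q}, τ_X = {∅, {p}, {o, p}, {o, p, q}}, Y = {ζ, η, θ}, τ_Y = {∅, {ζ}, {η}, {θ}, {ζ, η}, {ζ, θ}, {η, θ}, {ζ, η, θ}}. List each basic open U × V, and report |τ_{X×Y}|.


Basis B = {∅ × ∅, {p} × {ζ}, {p} × {η}, {p} × {θ}, {o, p} × {ζ}, {o, p} × {η}, {o, p} × {θ}, {p} × {ζ, η}, {p} × {ζ, θ}, {p} × {η, θ}, {o, p, q} × {ζ}, {o, p, q} × {η}, {o, p, q} × {θ}, {p} × {ζ, η, θ}, {o, p} × {ζ, η}, {o, p} × {ζ, θ}, {o, p} × {η, θ}, {o, p} × {ζ, η, θ}, {o, p, q} × {ζ, η}, {o, p, q} × {ζ, θ}, {o, p, q} × {η, θ}, {o, p, q} × {ζ, η, θ}}; |τ_{X×Y}| = 64.

Enumerate products U × V with U ∈ τ_X, V ∈ τ_Y (deduplicated):
  ∅ × ∅ = {} (∅)
  {p} × {ζ} = {(p,ζ)}
  {p} × {η} = {(p,η)}
  {p} × {θ} = {(p,θ)}
  {o, p} × {ζ} = {(o,ζ), (p,ζ)}
  {o, p} × {η} = {(o,η), (p,η)}
  {o, p} × {θ} = {(o,θ), (p,θ)}
  {p} × {ζ, η} = {(p,ζ), (p,η)}
  {p} × {ζ, θ} = {(p,ζ), (p,θ)}
  {p} × {η, θ} = {(p,η), (p,θ)}
  {o, p, q} × {ζ} = {(o,ζ), (p,ζ), (q,ζ)}
  {o, p, q} × {η} = {(o,η), (p,η), (q,η)}
  {o, p, q} × {θ} = {(o,θ), (p,θ), (q,θ)}
  {p} × {ζ, η, θ} = {(p,ζ), (p,η), (p,θ)}
  {o, p} × {ζ, η} = {(o,ζ), (o,η), (p,ζ), (p,η)}
  {o, p} × {ζ, θ} = {(o,ζ), (o,θ), (p,ζ), (p,θ)}
  {o, p} × {η, θ} = {(o,η), (o,θ), (p,η), (p,θ)}
  {o, p} × {ζ, η, θ} = {(o,ζ), (o,η), (o,θ), (p,ζ), (p,η), (p,θ)}
  {o, p, q} × {ζ, η} = {(o,ζ), (o,η), (p,ζ), (p,η), (q,ζ), (q,η)}
  {o, p, q} × {ζ, θ} = {(o,ζ), (o,θ), (p,ζ), (p,θ), (q,ζ), (q,θ)}
  {o, p, q} × {η, θ} = {(o,η), (o,θ), (p,η), (p,θ), (q,η), (q,θ)}
  {o, p, q} × {ζ, η, θ} = {(o,ζ), (o,η), (o,θ), (p,ζ), (p,η), (p,θ), (q,ζ), (q,η), (q,θ)}
These 22 distinct sets form the basis B.
Close under arbitrary unions to get τ_{X×Y}; counting gives |τ_{X×Y}| = 64.


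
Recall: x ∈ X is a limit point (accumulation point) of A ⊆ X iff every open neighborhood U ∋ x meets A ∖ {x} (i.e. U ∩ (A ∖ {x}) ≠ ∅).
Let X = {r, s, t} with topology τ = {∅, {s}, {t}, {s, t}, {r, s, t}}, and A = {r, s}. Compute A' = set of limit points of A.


A' = {r}

For each x ∈ X, list the open sets U ∈ τ with x ∈ U, then check whether U ∩ (A ∖ {x}) ≠ ∅ for every such U.
  x = r: opens ∋ x are {r, s, t}; each meets A ∖ {r}, so x IS a limit point.
  x = s: open {s} ∋ x has {s} ∩ (A ∖ {s}) = ∅, so x is NOT a limit point.
  x = t: open {t} ∋ x has {t} ∩ (A ∖ {t}) = ∅, so x is NOT a limit point.
Collecting: A' = {r}.


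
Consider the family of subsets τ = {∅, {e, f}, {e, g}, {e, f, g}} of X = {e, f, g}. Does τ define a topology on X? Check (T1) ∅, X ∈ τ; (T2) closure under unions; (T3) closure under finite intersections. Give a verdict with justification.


τ is NOT a topology on X.

Axiom (T1): ∅ ∈ τ? Yes; X ∈ τ? Yes.
Axiom (T2/T3): check pairwise unions and intersections of members of τ.
Counterexample for (T3): {e, f} ∩ {e, g} = {e} ∉ τ. Therefore τ is NOT a topology.


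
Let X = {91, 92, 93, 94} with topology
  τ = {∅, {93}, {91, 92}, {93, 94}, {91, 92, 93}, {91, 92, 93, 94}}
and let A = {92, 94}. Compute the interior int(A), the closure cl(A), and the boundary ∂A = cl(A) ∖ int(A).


int(A) = ∅, cl(A) = {91, 92, 94}, ∂A = {91, 92, 94}.

Closed sets in (X, τ) are complements of opens:
  closed(X, τ) = {∅, {94}, {91, 92}, {93, 94}, {91, 92, 94}, {91, 92, 93, 94}}.
int(A) = ⋃ {U ∈ τ : U ⊆ A}. Opens contained in A: ∅.
Taking the union of these: int(A) = ∅.
cl(A) = ⋂ {C closed : A ⊆ C}. Closed sets containing A: {91, 92, 94}, {91, 92, 93, 94}.
Intersecting these: cl(A) = {91, 92, 94}.
∂A = cl(A) ∖ int(A) = {91, 92, 94} ∖ ∅ = {91, 92, 94}.


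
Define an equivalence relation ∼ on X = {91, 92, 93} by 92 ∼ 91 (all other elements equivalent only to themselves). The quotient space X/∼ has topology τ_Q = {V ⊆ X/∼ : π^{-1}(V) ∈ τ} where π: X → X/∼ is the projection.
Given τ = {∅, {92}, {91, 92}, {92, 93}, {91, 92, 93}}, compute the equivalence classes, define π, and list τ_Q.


X/∼ = {[91=92], [93]}; |τ_Q| = 3.

Equivalence classes: [91=92], [93].
Quotient map π: X → X/∼ sends 91 ↦ [91=92], 92 ↦ [91=92], 93 ↦ [93].
For each subset V ⊆ X/∼, compute π^{-1}(V) ⊆ X and check whether π^{-1}(V) ∈ τ. V is open in τ_Q iff π^{-1}(V) ∈ τ.
  V = {}: π^{-1}(V) = ∅ ∈ τ ✓.
  V = {[91=92]}: π^{-1}(V) = {91, 92} ∈ τ ✓.
  V = {[93]}: π^{-1}(V) = {93} ∉ τ ✗.
  V = {[91=92], [93]}: π^{-1}(V) = {91, 92, 93} ∈ τ ✓.
Open sets in the quotient: τ_Q = {{}, {[91=92]}, {[91=92], [93]}} (3 elements).


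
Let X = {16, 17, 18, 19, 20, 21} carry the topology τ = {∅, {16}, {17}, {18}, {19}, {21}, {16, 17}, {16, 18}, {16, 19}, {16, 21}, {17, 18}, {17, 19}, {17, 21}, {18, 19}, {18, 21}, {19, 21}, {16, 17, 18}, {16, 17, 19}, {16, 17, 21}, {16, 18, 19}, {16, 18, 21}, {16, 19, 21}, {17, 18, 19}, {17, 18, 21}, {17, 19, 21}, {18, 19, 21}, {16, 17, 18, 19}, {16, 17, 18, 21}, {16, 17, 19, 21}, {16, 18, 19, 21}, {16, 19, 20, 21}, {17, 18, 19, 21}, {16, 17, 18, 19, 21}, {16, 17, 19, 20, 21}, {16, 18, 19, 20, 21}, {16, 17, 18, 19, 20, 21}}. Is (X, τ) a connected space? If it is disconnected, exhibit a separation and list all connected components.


(X, τ) is disconnected; components = [{17}, {18}, {16, 19, 20, 21}].

Find clopen sets (U ∈ τ with X ∖ U ∈ τ):
  U = ∅, X ∖ U = {16, 17, 18, 19, 20, 21} — both open, so U is clopen.
  U = {17}, X ∖ U = {16, 18, 19, 20, 21} — both open, so U is clopen.
  U = {18}, X ∖ U = {16, 17, 19, 20, 21} — both open, so U is clopen.
  U = {17, 18}, X ∖ U = {16, 19, 20, 21} — both open, so U is clopen.
  U = {16, 19, 20, 21}, X ∖ U = {17, 18} — both open, so U is clopen.
  U = {16, 17, 19, 20, 21}, X ∖ U = {18} — both open, so U is clopen.
  U = {16, 18, 19, 20, 21}, X ∖ U = {17} — both open, so U is clopen.
  U = {16, 17, 18, 19, 20, 21}, X ∖ U = ∅ — both open, so U is clopen.
Nontrivial clopen(s) exist: e.g. {18}. So (X, τ) is disconnected.
Compute connected components by grouping points that agree on all clopens:
  component: {17}
  component: {18}
  component: {16, 19, 20, 21}


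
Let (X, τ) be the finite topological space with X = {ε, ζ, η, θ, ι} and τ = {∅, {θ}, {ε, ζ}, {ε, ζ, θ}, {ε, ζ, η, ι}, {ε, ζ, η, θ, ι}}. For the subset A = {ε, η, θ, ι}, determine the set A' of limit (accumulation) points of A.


A' = {ζ, η, ι}

For each x ∈ X, list the open sets U ∈ τ with x ∈ U, then check whether U ∩ (A ∖ {x}) ≠ ∅ for every such U.
  x = ε: open {ε, ζ} ∋ x has {ε, ζ} ∩ (A ∖ {ε}) = ∅, so x is NOT a limit point.
  x = ζ: opens ∋ x are {ε, ζ}, {ε, ζ, θ}, {ε, ζ, η, ι}, {ε, ζ, η, θ, ι}; each meets A ∖ {ζ}, so x IS a limit point.
  x = η: opens ∋ x are {ε, ζ, η, ι}, {ε, ζ, η, θ, ι}; each meets A ∖ {η}, so x IS a limit point.
  x = θ: open {θ} ∋ x has {θ} ∩ (A ∖ {θ}) = ∅, so x is NOT a limit point.
  x = ι: opens ∋ x are {ε, ζ, η, ι}, {ε, ζ, η, θ, ι}; each meets A ∖ {ι}, so x IS a limit point.
Collecting: A' = {ζ, η, ι}.


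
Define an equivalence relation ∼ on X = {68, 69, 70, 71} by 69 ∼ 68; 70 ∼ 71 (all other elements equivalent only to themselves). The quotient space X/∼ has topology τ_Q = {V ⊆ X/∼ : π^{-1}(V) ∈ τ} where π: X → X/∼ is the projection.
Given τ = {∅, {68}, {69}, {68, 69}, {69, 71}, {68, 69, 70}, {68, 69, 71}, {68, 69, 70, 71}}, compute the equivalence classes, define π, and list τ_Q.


X/∼ = {[68=69], [70=71]}; |τ_Q| = 3.

Equivalence classes: [68=69], [70=71].
Quotient map π: X → X/∼ sends 68 ↦ [68=69], 69 ↦ [68=69], 70 ↦ [70=71], 71 ↦ [70=71].
For each subset V ⊆ X/∼, compute π^{-1}(V) ⊆ X and check whether π^{-1}(V) ∈ τ. V is open in τ_Q iff π^{-1}(V) ∈ τ.
  V = {}: π^{-1}(V) = ∅ ∈ τ ✓.
  V = {[68=69]}: π^{-1}(V) = {68, 69} ∈ τ ✓.
  V = {[70=71]}: π^{-1}(V) = {70, 71} ∉ τ ✗.
  V = {[68=69], [70=71]}: π^{-1}(V) = {68, 69, 70, 71} ∈ τ ✓.
Open sets in the quotient: τ_Q = {{}, {[68=69]}, {[68=69], [70=71]}} (3 elements).


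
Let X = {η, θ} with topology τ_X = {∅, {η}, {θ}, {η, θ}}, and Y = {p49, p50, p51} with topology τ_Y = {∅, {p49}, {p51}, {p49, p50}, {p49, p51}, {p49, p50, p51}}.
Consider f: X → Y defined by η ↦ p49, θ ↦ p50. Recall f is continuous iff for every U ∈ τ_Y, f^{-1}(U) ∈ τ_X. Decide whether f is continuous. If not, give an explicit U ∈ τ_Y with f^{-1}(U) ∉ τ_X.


f IS continuous.

Compute f^{-1}(U) for each U ∈ τ_Y:
  U = ∅: f^{-1}(U) = ∅ ∈ τ_X ✓.
  U = {p49}: f^{-1}(U) = {η} ∈ τ_X ✓.
  U = {p51}: f^{-1}(U) = ∅ ∈ τ_X ✓.
  U = {p49, p50}: f^{-1}(U) = {η, θ} ∈ τ_X ✓.
  U = {p49, p51}: f^{-1}(U) = {η} ∈ τ_X ✓.
  U = {p49, p50, p51}: f^{-1}(U) = {η, θ} ∈ τ_X ✓.
Every preimage lies in τ_X, so f IS continuous.


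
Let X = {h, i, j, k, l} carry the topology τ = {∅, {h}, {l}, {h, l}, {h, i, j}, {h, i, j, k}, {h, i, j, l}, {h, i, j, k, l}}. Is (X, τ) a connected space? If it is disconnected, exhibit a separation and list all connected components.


(X, τ) is disconnected; components = [{l}, {h, i, j, k}].

Find clopen sets (U ∈ τ with X ∖ U ∈ τ):
  U = ∅, X ∖ U = {h, i, j, k, l} — both open, so U is clopen.
  U = {l}, X ∖ U = {h, i, j, k} — both open, so U is clopen.
  U = {h, i, j, k}, X ∖ U = {l} — both open, so U is clopen.
  U = {h, i, j, k, l}, X ∖ U = ∅ — both open, so U is clopen.
Nontrivial clopen(s) exist: e.g. {l}. So (X, τ) is disconnected.
Compute connected components by grouping points that agree on all clopens:
  component: {l}
  component: {h, i, j, k}


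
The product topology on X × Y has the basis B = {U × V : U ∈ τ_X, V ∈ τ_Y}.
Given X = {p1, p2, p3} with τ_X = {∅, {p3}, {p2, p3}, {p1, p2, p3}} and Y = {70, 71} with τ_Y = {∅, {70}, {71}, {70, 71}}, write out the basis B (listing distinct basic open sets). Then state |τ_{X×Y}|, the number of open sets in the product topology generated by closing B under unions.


Basis B = {∅ × ∅, {p3} × {70}, {p3} × {71}, {p2, p3} × {70}, {p2, p3} × {71}, {p3} × {70, 71}, {p1, p2, p3} × {70}, {p1, p2, p3} × {71}, {p2, p3} × {70, 71}, {p1, p2, p3} × {70, 71}}; |τ_{X×Y}| = 16.

Enumerate products U × V with U ∈ τ_X, V ∈ τ_Y (deduplicated):
  ∅ × ∅ = {} (∅)
  {p3} × {70} = {(p3,70)}
  {p3} × {71} = {(p3,71)}
  {p2, p3} × {70} = {(p2,70), (p3,70)}
  {p2, p3} × {71} = {(p2,71), (p3,71)}
  {p3} × {70, 71} = {(p3,70), (p3,71)}
  {p1, p2, p3} × {70} = {(p1,70), (p2,70), (p3,70)}
  {p1, p2, p3} × {71} = {(p1,71), (p2,71), (p3,71)}
  {p2, p3} × {70, 71} = {(p2,70), (p2,71), (p3,70), (p3,71)}
  {p1, p2, p3} × {70, 71} = {(p1,70), (p1,71), (p2,70), (p2,71), (p3,70), (p3,71)}
These 10 distinct sets form the basis B.
Close under arbitrary unions to get τ_{X×Y}; counting gives |τ_{X×Y}| = 16.


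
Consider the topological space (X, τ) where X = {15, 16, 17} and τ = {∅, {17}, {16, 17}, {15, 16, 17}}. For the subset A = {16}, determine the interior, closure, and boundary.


int(A) = ∅, cl(A) = {15, 16}, ∂A = {15, 16}.

Closed sets in (X, τ) are complements of opens:
  closed(X, τ) = {∅, {15}, {15, 16}, {15, 16, 17}}.
int(A) = ⋃ {U ∈ τ : U ⊆ A}. Opens contained in A: ∅.
Taking the union of these: int(A) = ∅.
cl(A) = ⋂ {C closed : A ⊆ C}. Closed sets containing A: {15, 16}, {15, 16, 17}.
Intersecting these: cl(A) = {15, 16}.
∂A = cl(A) ∖ int(A) = {15, 16} ∖ ∅ = {15, 16}.


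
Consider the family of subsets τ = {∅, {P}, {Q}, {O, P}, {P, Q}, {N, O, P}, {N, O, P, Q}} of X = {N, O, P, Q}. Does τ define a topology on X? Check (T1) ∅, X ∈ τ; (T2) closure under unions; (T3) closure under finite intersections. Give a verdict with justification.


τ is NOT a topology on X.

Axiom (T1): ∅ ∈ τ? Yes; X ∈ τ? Yes.
Axiom (T2/T3): check pairwise unions and intersections of members of τ.
Counterexample for (T2): {Q} ∪ {O, P} = {O, P, Q} ∉ τ. Therefore τ is NOT a topology.


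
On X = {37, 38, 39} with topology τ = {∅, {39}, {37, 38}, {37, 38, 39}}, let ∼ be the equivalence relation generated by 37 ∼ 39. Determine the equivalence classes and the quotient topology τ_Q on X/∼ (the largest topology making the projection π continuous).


X/∼ = {[37=39], [38]}; |τ_Q| = 2.

Equivalence classes: [37=39], [38].
Quotient map π: X → X/∼ sends 37 ↦ [37=39], 38 ↦ [38], 39 ↦ [37=39].
For each subset V ⊆ X/∼, compute π^{-1}(V) ⊆ X and check whether π^{-1}(V) ∈ τ. V is open in τ_Q iff π^{-1}(V) ∈ τ.
  V = {}: π^{-1}(V) = ∅ ∈ τ ✓.
  V = {[37=39]}: π^{-1}(V) = {37, 39} ∉ τ ✗.
  V = {[38]}: π^{-1}(V) = {38} ∉ τ ✗.
  V = {[37=39], [38]}: π^{-1}(V) = {37, 38, 39} ∈ τ ✓.
Open sets in the quotient: τ_Q = {{}, {[37=39], [38]}} (2 elements).


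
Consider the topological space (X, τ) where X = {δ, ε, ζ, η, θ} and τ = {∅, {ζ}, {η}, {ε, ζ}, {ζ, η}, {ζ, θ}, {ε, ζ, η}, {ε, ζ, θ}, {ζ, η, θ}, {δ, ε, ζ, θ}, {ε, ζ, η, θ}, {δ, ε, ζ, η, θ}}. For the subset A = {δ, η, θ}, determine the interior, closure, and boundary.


int(A) = {η}, cl(A) = {δ, η, θ}, ∂A = {δ, θ}.

Closed sets in (X, τ) are complements of opens:
  closed(X, τ) = {∅, {δ}, {η}, {δ, ε}, {δ, η}, {δ, θ}, {δ, ε, η}, {δ, ε, θ}, {δ, η, θ}, {δ, ε, ζ, θ}, {δ, ε, η, θ}, {δ, ε, ζ, η, θ}}.
int(A) = ⋃ {U ∈ τ : U ⊆ A}. Opens contained in A: ∅, {η}.
Taking the union of these: int(A) = {η}.
cl(A) = ⋂ {C closed : A ⊆ C}. Closed sets containing A: {δ, η, θ}, {δ, ε, η, θ}, {δ, ε, ζ, η, θ}.
Intersecting these: cl(A) = {δ, η, θ}.
∂A = cl(A) ∖ int(A) = {δ, η, θ} ∖ {η} = {δ, θ}.


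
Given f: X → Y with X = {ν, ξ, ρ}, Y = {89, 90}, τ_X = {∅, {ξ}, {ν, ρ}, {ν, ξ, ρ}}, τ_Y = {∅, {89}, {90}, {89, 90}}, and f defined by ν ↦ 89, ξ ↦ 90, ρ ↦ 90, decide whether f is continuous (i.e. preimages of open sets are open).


f is NOT continuous.

Compute f^{-1}(U) for each U ∈ τ_Y:
  U = ∅: f^{-1}(U) = ∅ ∈ τ_X ✓.
  U = {89}: f^{-1}(U) = {ν} ∉ τ_X ✗.
  U = {90}: f^{-1}(U) = {ξ, ρ} ∉ τ_X ✗.
  U = {89, 90}: f^{-1}(U) = {ν, ξ, ρ} ∈ τ_X ✓.
Found U = {89} with f^{-1}(U) = {ν} not in τ_X. Therefore f is NOT continuous.


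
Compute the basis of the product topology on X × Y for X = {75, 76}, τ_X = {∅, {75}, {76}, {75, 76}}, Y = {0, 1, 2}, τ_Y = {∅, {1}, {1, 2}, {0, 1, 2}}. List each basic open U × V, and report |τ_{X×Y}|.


Basis B = {∅ × ∅, {75} × {1}, {76} × {1}, {75} × {1, 2}, {75, 76} × {1}, {76} × {1, 2}, {75} × {0, 1, 2}, {76} × {0, 1, 2}, {75, 76} × {1, 2}, {75, 76} × {0, 1, 2}}; |τ_{X×Y}| = 16.

Enumerate products U × V with U ∈ τ_X, V ∈ τ_Y (deduplicated):
  ∅ × ∅ = {} (∅)
  {75} × {1} = {(75,1)}
  {76} × {1} = {(76,1)}
  {75} × {1, 2} = {(75,1), (75,2)}
  {75, 76} × {1} = {(75,1), (76,1)}
  {76} × {1, 2} = {(76,1), (76,2)}
  {75} × {0, 1, 2} = {(75,0), (75,1), (75,2)}
  {76} × {0, 1, 2} = {(76,0), (76,1), (76,2)}
  {75, 76} × {1, 2} = {(75,1), (75,2), (76,1), (76,2)}
  {75, 76} × {0, 1, 2} = {(75,0), (75,1), (75,2), (76,0), (76,1), (76,2)}
These 10 distinct sets form the basis B.
Close under arbitrary unions to get τ_{X×Y}; counting gives |τ_{X×Y}| = 16.


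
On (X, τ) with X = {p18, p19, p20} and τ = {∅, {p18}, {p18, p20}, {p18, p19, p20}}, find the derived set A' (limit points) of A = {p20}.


A' = {p19}

For each x ∈ X, list the open sets U ∈ τ with x ∈ U, then check whether U ∩ (A ∖ {x}) ≠ ∅ for every such U.
  x = p18: open {p18} ∋ x has {p18} ∩ (A ∖ {p18}) = ∅, so x is NOT a limit point.
  x = p19: opens ∋ x are {p18, p19, p20}; each meets A ∖ {p19}, so x IS a limit point.
  x = p20: open {p18, p20} ∋ x has {p18, p20} ∩ (A ∖ {p20}) = ∅, so x is NOT a limit point.
Collecting: A' = {p19}.


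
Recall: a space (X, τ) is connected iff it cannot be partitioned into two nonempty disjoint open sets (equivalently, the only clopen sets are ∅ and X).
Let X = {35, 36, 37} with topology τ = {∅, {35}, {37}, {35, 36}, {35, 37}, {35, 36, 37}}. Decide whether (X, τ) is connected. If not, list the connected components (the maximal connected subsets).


(X, τ) is disconnected; components = [{37}, {35, 36}].

Find clopen sets (U ∈ τ with X ∖ U ∈ τ):
  U = ∅, X ∖ U = {35, 36, 37} — both open, so U is clopen.
  U = {37}, X ∖ U = {35, 36} — both open, so U is clopen.
  U = {35, 36}, X ∖ U = {37} — both open, so U is clopen.
  U = {35, 36, 37}, X ∖ U = ∅ — both open, so U is clopen.
Nontrivial clopen(s) exist: e.g. {37}. So (X, τ) is disconnected.
Compute connected components by grouping points that agree on all clopens:
  component: {37}
  component: {35, 36}


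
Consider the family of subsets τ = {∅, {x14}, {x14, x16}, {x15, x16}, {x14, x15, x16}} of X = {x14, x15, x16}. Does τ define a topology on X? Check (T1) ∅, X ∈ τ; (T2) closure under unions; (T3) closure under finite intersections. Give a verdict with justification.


τ is NOT a topology on X.

Axiom (T1): ∅ ∈ τ? Yes; X ∈ τ? Yes.
Axiom (T2/T3): check pairwise unions and intersections of members of τ.
Counterexample for (T3): {x14, x16} ∩ {x15, x16} = {x16} ∉ τ. Therefore τ is NOT a topology.


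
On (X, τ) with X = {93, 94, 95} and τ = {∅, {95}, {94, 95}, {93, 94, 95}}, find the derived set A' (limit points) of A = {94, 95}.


A' = {93, 94}

For each x ∈ X, list the open sets U ∈ τ with x ∈ U, then check whether U ∩ (A ∖ {x}) ≠ ∅ for every such U.
  x = 93: opens ∋ x are {93, 94, 95}; each meets A ∖ {93}, so x IS a limit point.
  x = 94: opens ∋ x are {94, 95}, {93, 94, 95}; each meets A ∖ {94}, so x IS a limit point.
  x = 95: open {95} ∋ x has {95} ∩ (A ∖ {95}) = ∅, so x is NOT a limit point.
Collecting: A' = {93, 94}.


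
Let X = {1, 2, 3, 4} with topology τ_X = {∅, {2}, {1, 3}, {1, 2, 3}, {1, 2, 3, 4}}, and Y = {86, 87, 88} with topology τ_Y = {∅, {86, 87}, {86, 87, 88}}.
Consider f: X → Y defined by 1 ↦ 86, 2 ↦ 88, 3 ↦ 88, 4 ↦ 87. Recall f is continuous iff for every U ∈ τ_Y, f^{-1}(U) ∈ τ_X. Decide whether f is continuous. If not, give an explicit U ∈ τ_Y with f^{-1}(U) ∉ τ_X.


f is NOT continuous.

Compute f^{-1}(U) for each U ∈ τ_Y:
  U = ∅: f^{-1}(U) = ∅ ∈ τ_X ✓.
  U = {86, 87}: f^{-1}(U) = {1, 4} ∉ τ_X ✗.
  U = {86, 87, 88}: f^{-1}(U) = {1, 2, 3, 4} ∈ τ_X ✓.
Found U = {86, 87} with f^{-1}(U) = {1, 4} not in τ_X. Therefore f is NOT continuous.


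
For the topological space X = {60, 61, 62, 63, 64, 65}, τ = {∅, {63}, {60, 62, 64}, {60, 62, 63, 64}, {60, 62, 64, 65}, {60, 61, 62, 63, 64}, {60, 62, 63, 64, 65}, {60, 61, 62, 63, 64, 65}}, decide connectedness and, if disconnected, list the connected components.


(X, τ) is connected.

Find clopen sets (U ∈ τ with X ∖ U ∈ τ):
  U = ∅, X ∖ U = {60, 61, 62, 63, 64, 65} — both open, so U is clopen.
  U = {60, 61, 62, 63, 64, 65}, X ∖ U = ∅ — both open, so U is clopen.
Only trivial clopens (∅ and X) exist, so (X, τ) is connected.
Compute connected components by grouping points that agree on all clopens:
  component: {60, 61, 62, 63, 64, 65}


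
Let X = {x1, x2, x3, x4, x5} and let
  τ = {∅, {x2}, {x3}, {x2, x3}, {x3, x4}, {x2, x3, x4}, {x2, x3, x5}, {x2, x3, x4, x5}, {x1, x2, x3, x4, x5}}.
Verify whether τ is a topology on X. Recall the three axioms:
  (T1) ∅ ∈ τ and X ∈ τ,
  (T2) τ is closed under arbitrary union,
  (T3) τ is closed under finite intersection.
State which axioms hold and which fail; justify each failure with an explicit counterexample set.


τ IS a topology on X.

Axiom (T1): ∅ ∈ τ? Yes; X ∈ τ? Yes.
Axiom (T2/T3): check pairwise unions and intersections of members of τ.
All pairwise intersections and unions checked — each lies in τ. Therefore τ satisfies (T1), (T2), (T3): it IS a topology on X.


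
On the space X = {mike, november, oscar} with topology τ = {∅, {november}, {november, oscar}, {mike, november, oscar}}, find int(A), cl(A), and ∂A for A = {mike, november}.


int(A) = {november}, cl(A) = {mike, november, oscar}, ∂A = {mike, oscar}.

Closed sets in (X, τ) are complements of opens:
  closed(X, τ) = {∅, {mike}, {mike, oscar}, {mike, november, oscar}}.
int(A) = ⋃ {U ∈ τ : U ⊆ A}. Opens contained in A: ∅, {november}.
Taking the union of these: int(A) = {november}.
cl(A) = ⋂ {C closed : A ⊆ C}. Closed sets containing A: {mike, november, oscar}.
Intersecting these: cl(A) = {mike, november, oscar}.
∂A = cl(A) ∖ int(A) = {mike, november, oscar} ∖ {november} = {mike, oscar}.


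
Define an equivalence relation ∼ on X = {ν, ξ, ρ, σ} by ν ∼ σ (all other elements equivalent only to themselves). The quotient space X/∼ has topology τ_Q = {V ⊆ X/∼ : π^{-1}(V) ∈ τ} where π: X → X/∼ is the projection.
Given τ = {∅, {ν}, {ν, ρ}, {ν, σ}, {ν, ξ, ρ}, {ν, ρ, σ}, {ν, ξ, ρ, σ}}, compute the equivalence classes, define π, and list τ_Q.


X/∼ = {[ν=σ], [ξ], [ρ]}; |τ_Q| = 4.

Equivalence classes: [ν=σ], [ξ], [ρ].
Quotient map π: X → X/∼ sends ν ↦ [ν=σ], ξ ↦ [ξ], ρ ↦ [ρ], σ ↦ [ν=σ].
For each subset V ⊆ X/∼, compute π^{-1}(V) ⊆ X and check whether π^{-1}(V) ∈ τ. V is open in τ_Q iff π^{-1}(V) ∈ τ.
  V = {}: π^{-1}(V) = ∅ ∈ τ ✓.
  V = {[ν=σ]}: π^{-1}(V) = {ν, σ} ∈ τ ✓.
  V = {[ξ]}: π^{-1}(V) = {ξ} ∉ τ ✗.
  V = {[ν=σ], [ξ]}: π^{-1}(V) = {ν, ξ, σ} ∉ τ ✗.
  V = {[ρ]}: π^{-1}(V) = {ρ} ∉ τ ✗.
  V = {[ν=σ], [ρ]}: π^{-1}(V) = {ν, ρ, σ} ∈ τ ✓.
  V = {[ξ], [ρ]}: π^{-1}(V) = {ξ, ρ} ∉ τ ✗.
  V = {[ν=σ], [ξ], [ρ]}: π^{-1}(V) = {ν, ξ, ρ, σ} ∈ τ ✓.
Open sets in the quotient: τ_Q = {{}, {[ν=σ]}, {[ν=σ], [ρ]}, {[ν=σ], [ξ], [ρ]}} (4 elements).


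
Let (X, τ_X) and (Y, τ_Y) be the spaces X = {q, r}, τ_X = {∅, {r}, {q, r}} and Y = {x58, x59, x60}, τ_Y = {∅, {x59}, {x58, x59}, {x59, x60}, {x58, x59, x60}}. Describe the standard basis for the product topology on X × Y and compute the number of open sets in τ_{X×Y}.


Basis B = {∅ × ∅, {r} × {x59}, {q, r} × {x59}, {r} × {x58, x59}, {r} × {x59, x60}, {r} × {x58, x59, x60}, {q, r} × {x58, x59}, {q, r} × {x59, x60}, {q, r} × {x58, x59, x60}}; |τ_{X×Y}| = 14.

Enumerate products U × V with U ∈ τ_X, V ∈ τ_Y (deduplicated):
  ∅ × ∅ = {} (∅)
  {r} × {x59} = {(r,x59)}
  {q, r} × {x59} = {(q,x59), (r,x59)}
  {r} × {x58, x59} = {(r,x58), (r,x59)}
  {r} × {x59, x60} = {(r,x59), (r,x60)}
  {r} × {x58, x59, x60} = {(r,x58), (r,x59), (r,x60)}
  {q, r} × {x58, x59} = {(q,x58), (q,x59), (r,x58), (r,x59)}
  {q, r} × {x59, x60} = {(q,x59), (q,x60), (r,x59), (r,x60)}
  {q, r} × {x58, x59, x60} = {(q,x58), (q,x59), (q,x60), (r,x58), (r,x59), (r,x60)}
These 9 distinct sets form the basis B.
Close under arbitrary unions to get τ_{X×Y}; counting gives |τ_{X×Y}| = 14.


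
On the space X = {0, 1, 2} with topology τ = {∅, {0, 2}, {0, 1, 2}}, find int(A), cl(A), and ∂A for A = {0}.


int(A) = ∅, cl(A) = {0, 1, 2}, ∂A = {0, 1, 2}.

Closed sets in (X, τ) are complements of opens:
  closed(X, τ) = {∅, {1}, {0, 1, 2}}.
int(A) = ⋃ {U ∈ τ : U ⊆ A}. Opens contained in A: ∅.
Taking the union of these: int(A) = ∅.
cl(A) = ⋂ {C closed : A ⊆ C}. Closed sets containing A: {0, 1, 2}.
Intersecting these: cl(A) = {0, 1, 2}.
∂A = cl(A) ∖ int(A) = {0, 1, 2} ∖ ∅ = {0, 1, 2}.


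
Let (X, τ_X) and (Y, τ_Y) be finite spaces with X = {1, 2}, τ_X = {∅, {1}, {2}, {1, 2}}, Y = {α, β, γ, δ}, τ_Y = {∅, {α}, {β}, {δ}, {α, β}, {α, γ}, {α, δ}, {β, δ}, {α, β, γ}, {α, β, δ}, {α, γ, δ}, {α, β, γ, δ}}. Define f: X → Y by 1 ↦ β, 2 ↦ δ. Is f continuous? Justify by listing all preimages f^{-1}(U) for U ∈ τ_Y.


f IS continuous.

Compute f^{-1}(U) for each U ∈ τ_Y:
  U = ∅: f^{-1}(U) = ∅ ∈ τ_X ✓.
  U = {α}: f^{-1}(U) = ∅ ∈ τ_X ✓.
  U = {β}: f^{-1}(U) = {1} ∈ τ_X ✓.
  U = {δ}: f^{-1}(U) = {2} ∈ τ_X ✓.
  U = {α, β}: f^{-1}(U) = {1} ∈ τ_X ✓.
  U = {α, γ}: f^{-1}(U) = ∅ ∈ τ_X ✓.
  U = {α, δ}: f^{-1}(U) = {2} ∈ τ_X ✓.
  U = {β, δ}: f^{-1}(U) = {1, 2} ∈ τ_X ✓.
  U = {α, β, γ}: f^{-1}(U) = {1} ∈ τ_X ✓.
  U = {α, β, δ}: f^{-1}(U) = {1, 2} ∈ τ_X ✓.
  U = {α, γ, δ}: f^{-1}(U) = {2} ∈ τ_X ✓.
  U = {α, β, γ, δ}: f^{-1}(U) = {1, 2} ∈ τ_X ✓.
Every preimage lies in τ_X, so f IS continuous.
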